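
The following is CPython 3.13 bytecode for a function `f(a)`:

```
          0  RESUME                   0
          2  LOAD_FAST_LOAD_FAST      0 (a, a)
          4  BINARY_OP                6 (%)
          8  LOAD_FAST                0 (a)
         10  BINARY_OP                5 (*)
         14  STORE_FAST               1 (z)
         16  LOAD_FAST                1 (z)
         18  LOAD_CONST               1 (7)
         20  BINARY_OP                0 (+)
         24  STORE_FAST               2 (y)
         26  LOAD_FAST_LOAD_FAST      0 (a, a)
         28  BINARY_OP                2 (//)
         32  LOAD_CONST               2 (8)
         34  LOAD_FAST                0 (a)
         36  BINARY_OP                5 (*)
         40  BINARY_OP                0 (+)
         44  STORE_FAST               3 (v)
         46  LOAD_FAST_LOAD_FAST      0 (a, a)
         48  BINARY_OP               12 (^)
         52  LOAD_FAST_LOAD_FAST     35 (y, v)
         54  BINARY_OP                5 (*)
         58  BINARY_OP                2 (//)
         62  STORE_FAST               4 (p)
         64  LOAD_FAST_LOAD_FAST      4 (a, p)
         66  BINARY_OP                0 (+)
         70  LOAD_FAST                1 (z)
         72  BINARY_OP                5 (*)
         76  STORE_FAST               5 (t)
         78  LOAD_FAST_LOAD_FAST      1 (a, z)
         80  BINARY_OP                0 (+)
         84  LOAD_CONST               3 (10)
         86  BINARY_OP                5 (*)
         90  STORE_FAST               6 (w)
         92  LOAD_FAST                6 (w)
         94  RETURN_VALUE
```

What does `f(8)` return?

LOAD_FAST_LOAD_FAST a,a → push 8,8. Stack: [8, 8]
BINARY_OP % → 8 % 8 = 0. Stack: [0]
LOAD_FAST a → push 8. Stack: [0, 8]
BINARY_OP * → 0 * 8 = 0. Stack: [0]
STORE_FAST z → z=0. Stack: []
LOAD_FAST z → push 0. Stack: [0]
LOAD_CONST → push 7. Stack: [0, 7]
BINARY_OP + → 0 + 7 = 7. Stack: [7]
STORE_FAST y → y=7. Stack: []
LOAD_FAST_LOAD_FAST a,a → push 8,8. Stack: [8, 8]
BINARY_OP // → 8 // 8 = 1. Stack: [1]
LOAD_CONST → push 8. Stack: [1, 8]
LOAD_FAST a → push 8. Stack: [1, 8, 8]
BINARY_OP * → 8 * 8 = 64. Stack: [1, 64]
BINARY_OP + → 1 + 64 = 65. Stack: [65]
STORE_FAST v → v=65. Stack: []
LOAD_FAST_LOAD_FAST a,a → push 8,8. Stack: [8, 8]
BINARY_OP ^ → 8 ^ 8 = 0. Stack: [0]
LOAD_FAST_LOAD_FAST y,v → push 7,65. Stack: [0, 7, 65]
BINARY_OP * → 7 * 65 = 455. Stack: [0, 455]
BINARY_OP // → 0 // 455 = 0. Stack: [0]
STORE_FAST p → p=0. Stack: []
LOAD_FAST_LOAD_FAST a,p → push 8,0. Stack: [8, 0]
BINARY_OP + → 8 + 0 = 8. Stack: [8]
LOAD_FAST z → push 0. Stack: [8, 0]
BINARY_OP * → 8 * 0 = 0. Stack: [0]
STORE_FAST t → t=0. Stack: []
LOAD_FAST_LOAD_FAST a,z → push 8,0. Stack: [8, 0]
BINARY_OP + → 8 + 0 = 8. Stack: [8]
LOAD_CONST → push 10. Stack: [8, 10]
BINARY_OP * → 8 * 10 = 80. Stack: [80]
STORE_FAST w → w=80. Stack: []
LOAD_FAST w → push 80. Stack: [80]
RETURN_VALUE → return 80.

80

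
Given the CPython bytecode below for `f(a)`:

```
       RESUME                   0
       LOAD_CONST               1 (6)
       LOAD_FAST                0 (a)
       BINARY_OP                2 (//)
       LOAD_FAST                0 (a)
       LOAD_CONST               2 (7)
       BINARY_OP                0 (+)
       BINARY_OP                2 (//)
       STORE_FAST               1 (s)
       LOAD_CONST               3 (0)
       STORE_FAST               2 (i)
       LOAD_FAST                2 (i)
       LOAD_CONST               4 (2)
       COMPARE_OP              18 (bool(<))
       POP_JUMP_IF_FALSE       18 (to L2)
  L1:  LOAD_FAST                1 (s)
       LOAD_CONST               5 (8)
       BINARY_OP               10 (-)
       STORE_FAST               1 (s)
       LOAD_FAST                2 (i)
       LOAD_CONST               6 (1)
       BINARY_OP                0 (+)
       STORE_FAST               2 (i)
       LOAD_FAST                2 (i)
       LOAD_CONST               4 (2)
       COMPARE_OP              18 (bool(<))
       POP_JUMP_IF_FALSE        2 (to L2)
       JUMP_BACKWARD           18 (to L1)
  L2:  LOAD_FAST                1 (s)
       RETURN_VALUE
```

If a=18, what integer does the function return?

LOAD_CONST → push 6. Stack: [6]
LOAD_FAST a → push 18. Stack: [6, 18]
BINARY_OP // → 6 // 18 = 0. Stack: [0]
LOAD_FAST a → push 18. Stack: [0, 18]
LOAD_CONST → push 7. Stack: [0, 18, 7]
BINARY_OP + → 18 + 7 = 25. Stack: [0, 25]
BINARY_OP // → 0 // 25 = 0. Stack: [0]
STORE_FAST s → s=0. Stack: []
LOAD_CONST → push 0. Stack: [0]
STORE_FAST i → i=0. Stack: []
LOAD_FAST i → push 0. Stack: [0]
LOAD_CONST → push 2. Stack: [0, 2]
COMPARE_OP bool(<) → 0 vs 2 = True. Stack: [True]
POP_JUMP_IF_FALSE → pop True; no jump. Stack: []
LOAD_FAST s → push 0. Stack: [0]
LOAD_CONST → push 8. Stack: [0, 8]
BINARY_OP - → 0 - 8 = -8. Stack: [-8]
STORE_FAST s → s=-8. Stack: []
LOAD_FAST i → push 0. Stack: [0]
LOAD_CONST → push 1. Stack: [0, 1]
BINARY_OP + → 0 + 1 = 1. Stack: [1]
STORE_FAST i → i=1. Stack: []
LOAD_FAST i → push 1. Stack: [1]
LOAD_CONST → push 2. Stack: [1, 2]
COMPARE_OP bool(<) → 1 vs 2 = True. Stack: [True]
POP_JUMP_IF_FALSE → pop True; no jump. Stack: []
LOAD_FAST s → push -8. Stack: [-8]
LOAD_CONST → push 8. Stack: [-8, 8]
BINARY_OP - → -8 - 8 = -16. Stack: [-16]
STORE_FAST s → s=-16. Stack: []
LOAD_FAST i → push 1. Stack: [1]
LOAD_CONST → push 1. Stack: [1, 1]
BINARY_OP + → 1 + 1 = 2. Stack: [2]
STORE_FAST i → i=2. Stack: []
LOAD_FAST i → push 2. Stack: [2]
LOAD_CONST → push 2. Stack: [2, 2]
COMPARE_OP bool(<) → 2 vs 2 = False. Stack: [False]
POP_JUMP_IF_FALSE → pop False; jump. Stack: []
LOAD_FAST s → push -16. Stack: [-16]
RETURN_VALUE → return -16.

-16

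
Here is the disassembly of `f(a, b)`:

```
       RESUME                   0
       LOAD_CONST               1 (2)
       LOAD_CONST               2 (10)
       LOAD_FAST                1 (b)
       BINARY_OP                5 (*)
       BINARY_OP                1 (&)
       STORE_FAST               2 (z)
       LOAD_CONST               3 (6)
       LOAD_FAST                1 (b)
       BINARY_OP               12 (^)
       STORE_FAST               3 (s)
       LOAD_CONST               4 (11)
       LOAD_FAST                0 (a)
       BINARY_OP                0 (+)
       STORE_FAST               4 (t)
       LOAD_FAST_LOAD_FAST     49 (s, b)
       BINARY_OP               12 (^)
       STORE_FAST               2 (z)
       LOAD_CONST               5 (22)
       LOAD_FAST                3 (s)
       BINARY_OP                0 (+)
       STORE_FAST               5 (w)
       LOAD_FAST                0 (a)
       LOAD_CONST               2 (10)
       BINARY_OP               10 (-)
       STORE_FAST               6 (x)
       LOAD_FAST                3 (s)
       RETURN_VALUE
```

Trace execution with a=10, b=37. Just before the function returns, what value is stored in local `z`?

LOAD_CONST → push 2. Stack: [2]
LOAD_CONST → push 10. Stack: [2, 10]
LOAD_FAST b → push 37. Stack: [2, 10, 37]
BINARY_OP * → 10 * 37 = 370. Stack: [2, 370]
BINARY_OP & → 2 & 370 = 2. Stack: [2]
STORE_FAST z → z=2. Stack: []
LOAD_CONST → push 6. Stack: [6]
LOAD_FAST b → push 37. Stack: [6, 37]
BINARY_OP ^ → 6 ^ 37 = 35. Stack: [35]
STORE_FAST s → s=35. Stack: []
LOAD_CONST → push 11. Stack: [11]
LOAD_FAST a → push 10. Stack: [11, 10]
BINARY_OP + → 11 + 10 = 21. Stack: [21]
STORE_FAST t → t=21. Stack: []
LOAD_FAST_LOAD_FAST s,b → push 35,37. Stack: [35, 37]
BINARY_OP ^ → 35 ^ 37 = 6. Stack: [6]
STORE_FAST z → z=6. Stack: []
LOAD_CONST → push 22. Stack: [22]
LOAD_FAST s → push 35. Stack: [22, 35]
BINARY_OP + → 22 + 35 = 57. Stack: [57]
STORE_FAST w → w=57. Stack: []
LOAD_FAST a → push 10. Stack: [10]
LOAD_CONST → push 10. Stack: [10, 10]
BINARY_OP - → 10 - 10 = 0. Stack: [0]
STORE_FAST x → x=0. Stack: []
LOAD_FAST s → push 35. Stack: [35]
RETURN_VALUE → return 35.

6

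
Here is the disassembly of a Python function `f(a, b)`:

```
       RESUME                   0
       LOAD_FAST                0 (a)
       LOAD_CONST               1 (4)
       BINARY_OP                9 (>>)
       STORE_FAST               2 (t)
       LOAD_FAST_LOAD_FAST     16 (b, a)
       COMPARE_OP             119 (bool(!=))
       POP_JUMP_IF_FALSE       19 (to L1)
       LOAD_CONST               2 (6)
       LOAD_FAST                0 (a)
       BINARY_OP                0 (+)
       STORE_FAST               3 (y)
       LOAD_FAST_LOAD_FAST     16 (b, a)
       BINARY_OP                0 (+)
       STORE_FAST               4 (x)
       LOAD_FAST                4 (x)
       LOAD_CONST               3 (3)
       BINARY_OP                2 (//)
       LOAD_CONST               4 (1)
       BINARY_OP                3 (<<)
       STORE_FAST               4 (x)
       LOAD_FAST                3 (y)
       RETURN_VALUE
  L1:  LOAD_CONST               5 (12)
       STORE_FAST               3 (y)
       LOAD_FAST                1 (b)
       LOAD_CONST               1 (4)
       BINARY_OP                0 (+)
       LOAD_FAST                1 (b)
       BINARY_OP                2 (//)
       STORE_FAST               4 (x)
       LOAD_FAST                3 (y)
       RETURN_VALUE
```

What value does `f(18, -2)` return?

24

LOAD_FAST a → push 18. Stack: [18]
LOAD_CONST → push 4. Stack: [18, 4]
BINARY_OP >> → 18 >> 4 = 1. Stack: [1]
STORE_FAST t → t=1. Stack: []
LOAD_FAST_LOAD_FAST b,a → push -2,18. Stack: [-2, 18]
COMPARE_OP bool(!=) → -2 vs 18 = True. Stack: [True]
POP_JUMP_IF_FALSE → pop True; no jump. Stack: []
LOAD_CONST → push 6. Stack: [6]
LOAD_FAST a → push 18. Stack: [6, 18]
BINARY_OP + → 6 + 18 = 24. Stack: [24]
STORE_FAST y → y=24. Stack: []
LOAD_FAST_LOAD_FAST b,a → push -2,18. Stack: [-2, 18]
BINARY_OP + → -2 + 18 = 16. Stack: [16]
STORE_FAST x → x=16. Stack: []
LOAD_FAST x → push 16. Stack: [16]
LOAD_CONST → push 3. Stack: [16, 3]
BINARY_OP // → 16 // 3 = 5. Stack: [5]
LOAD_CONST → push 1. Stack: [5, 1]
BINARY_OP << → 5 << 1 = 10. Stack: [10]
STORE_FAST x → x=10. Stack: []
LOAD_FAST y → push 24. Stack: [24]
RETURN_VALUE → return 24.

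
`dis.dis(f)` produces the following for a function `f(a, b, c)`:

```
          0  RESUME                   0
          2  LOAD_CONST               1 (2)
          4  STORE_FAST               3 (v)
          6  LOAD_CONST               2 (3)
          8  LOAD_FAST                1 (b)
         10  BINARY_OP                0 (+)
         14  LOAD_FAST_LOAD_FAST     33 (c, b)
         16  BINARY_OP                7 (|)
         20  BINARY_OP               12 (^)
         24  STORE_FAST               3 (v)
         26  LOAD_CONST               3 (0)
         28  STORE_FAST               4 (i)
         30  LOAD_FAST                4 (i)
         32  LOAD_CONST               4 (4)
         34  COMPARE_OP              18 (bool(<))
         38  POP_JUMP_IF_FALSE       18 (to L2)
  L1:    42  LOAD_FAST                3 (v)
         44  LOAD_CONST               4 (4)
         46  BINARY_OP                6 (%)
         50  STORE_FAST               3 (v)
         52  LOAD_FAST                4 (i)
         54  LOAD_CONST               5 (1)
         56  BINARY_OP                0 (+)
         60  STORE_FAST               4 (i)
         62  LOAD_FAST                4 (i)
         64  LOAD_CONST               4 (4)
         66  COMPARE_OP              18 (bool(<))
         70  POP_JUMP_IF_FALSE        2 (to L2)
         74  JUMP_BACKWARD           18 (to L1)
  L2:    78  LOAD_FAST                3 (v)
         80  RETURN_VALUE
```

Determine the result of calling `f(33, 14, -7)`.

LOAD_CONST → push 2. Stack: [2]
STORE_FAST v → v=2. Stack: []
LOAD_CONST → push 3. Stack: [3]
LOAD_FAST b → push 14. Stack: [3, 14]
BINARY_OP + → 3 + 14 = 17. Stack: [17]
LOAD_FAST_LOAD_FAST c,b → push -7,14. Stack: [17, -7, 14]
BINARY_OP | → -7 | 14 = -1. Stack: [17, -1]
BINARY_OP ^ → 17 ^ -1 = -18. Stack: [-18]
STORE_FAST v → v=-18. Stack: []
LOAD_CONST → push 0. Stack: [0]
STORE_FAST i → i=0. Stack: []
LOAD_FAST i → push 0. Stack: [0]
LOAD_CONST → push 4. Stack: [0, 4]
COMPARE_OP bool(<) → 0 vs 4 = True. Stack: [True]
POP_JUMP_IF_FALSE → pop True; no jump. Stack: []
LOAD_FAST v → push -18. Stack: [-18]
LOAD_CONST → push 4. Stack: [-18, 4]
BINARY_OP % → -18 % 4 = 2. Stack: [2]
STORE_FAST v → v=2. Stack: []
LOAD_FAST i → push 0. Stack: [0]
LOAD_CONST → push 1. Stack: [0, 1]
BINARY_OP + → 0 + 1 = 1. Stack: [1]
STORE_FAST i → i=1. Stack: []
LOAD_FAST i → push 1. Stack: [1]
LOAD_CONST → push 4. Stack: [1, 4]
COMPARE_OP bool(<) → 1 vs 4 = True. Stack: [True]
POP_JUMP_IF_FALSE → pop True; no jump. Stack: []
LOAD_FAST v → push 2. Stack: [2]
LOAD_CONST → push 4. Stack: [2, 4]
BINARY_OP % → 2 % 4 = 2. Stack: [2]
STORE_FAST v → v=2. Stack: []
LOAD_FAST i → push 1. Stack: [1]
LOAD_CONST → push 1. Stack: [1, 1]
BINARY_OP + → 1 + 1 = 2. Stack: [2]
STORE_FAST i → i=2. Stack: []
LOAD_FAST i → push 2. Stack: [2]
LOAD_CONST → push 4. Stack: [2, 4]
COMPARE_OP bool(<) → 2 vs 4 = True. Stack: [True]
POP_JUMP_IF_FALSE → pop True; no jump. Stack: []
LOAD_FAST v → push 2. Stack: [2]
LOAD_CONST → push 4. Stack: [2, 4]
BINARY_OP % → 2 % 4 = 2. Stack: [2]
STORE_FAST v → v=2. Stack: []
LOAD_FAST i → push 2. Stack: [2]
LOAD_CONST → push 1. Stack: [2, 1]
BINARY_OP + → 2 + 1 = 3. Stack: [3]
STORE_FAST i → i=3. Stack: []
LOAD_FAST i → push 3. Stack: [3]
LOAD_CONST → push 4. Stack: [3, 4]
COMPARE_OP bool(<) → 3 vs 4 = True. Stack: [True]
POP_JUMP_IF_FALSE → pop True; no jump. Stack: []
LOAD_FAST v → push 2. Stack: [2]
LOAD_CONST → push 4. Stack: [2, 4]
BINARY_OP % → 2 % 4 = 2. Stack: [2]
STORE_FAST v → v=2. Stack: []
LOAD_FAST i → push 3. Stack: [3]
LOAD_CONST → push 1. Stack: [3, 1]
BINARY_OP + → 3 + 1 = 4. Stack: [4]
STORE_FAST i → i=4. Stack: []
LOAD_FAST i → push 4. Stack: [4]
LOAD_CONST → push 4. Stack: [4, 4]
COMPARE_OP bool(<) → 4 vs 4 = False. Stack: [False]
POP_JUMP_IF_FALSE → pop False; jump. Stack: []
LOAD_FAST v → push 2. Stack: [2]
RETURN_VALUE → return 2.

2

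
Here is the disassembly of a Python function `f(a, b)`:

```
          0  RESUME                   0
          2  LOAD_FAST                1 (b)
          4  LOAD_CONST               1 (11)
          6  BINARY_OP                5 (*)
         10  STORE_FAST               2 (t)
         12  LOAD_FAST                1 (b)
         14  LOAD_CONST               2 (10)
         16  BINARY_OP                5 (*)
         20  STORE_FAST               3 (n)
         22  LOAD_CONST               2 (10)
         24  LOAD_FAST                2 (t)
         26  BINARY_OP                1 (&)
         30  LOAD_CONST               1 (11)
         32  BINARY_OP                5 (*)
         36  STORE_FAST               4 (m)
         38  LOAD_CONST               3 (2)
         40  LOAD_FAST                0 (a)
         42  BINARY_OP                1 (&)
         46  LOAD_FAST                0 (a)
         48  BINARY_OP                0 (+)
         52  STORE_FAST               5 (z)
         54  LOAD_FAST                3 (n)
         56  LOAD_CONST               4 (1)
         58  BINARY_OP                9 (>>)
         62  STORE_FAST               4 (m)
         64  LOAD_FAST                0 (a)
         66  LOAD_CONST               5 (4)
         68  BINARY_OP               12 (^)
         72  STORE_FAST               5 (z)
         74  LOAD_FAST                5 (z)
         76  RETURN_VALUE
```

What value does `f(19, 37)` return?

23

LOAD_FAST b → push 37. Stack: [37]
LOAD_CONST → push 11. Stack: [37, 11]
BINARY_OP * → 37 * 11 = 407. Stack: [407]
STORE_FAST t → t=407. Stack: []
LOAD_FAST b → push 37. Stack: [37]
LOAD_CONST → push 10. Stack: [37, 10]
BINARY_OP * → 37 * 10 = 370. Stack: [370]
STORE_FAST n → n=370. Stack: []
LOAD_CONST → push 10. Stack: [10]
LOAD_FAST t → push 407. Stack: [10, 407]
BINARY_OP & → 10 & 407 = 2. Stack: [2]
LOAD_CONST → push 11. Stack: [2, 11]
BINARY_OP * → 2 * 11 = 22. Stack: [22]
STORE_FAST m → m=22. Stack: []
LOAD_CONST → push 2. Stack: [2]
LOAD_FAST a → push 19. Stack: [2, 19]
BINARY_OP & → 2 & 19 = 2. Stack: [2]
LOAD_FAST a → push 19. Stack: [2, 19]
BINARY_OP + → 2 + 19 = 21. Stack: [21]
STORE_FAST z → z=21. Stack: []
LOAD_FAST n → push 370. Stack: [370]
LOAD_CONST → push 1. Stack: [370, 1]
BINARY_OP >> → 370 >> 1 = 185. Stack: [185]
STORE_FAST m → m=185. Stack: []
LOAD_FAST a → push 19. Stack: [19]
LOAD_CONST → push 4. Stack: [19, 4]
BINARY_OP ^ → 19 ^ 4 = 23. Stack: [23]
STORE_FAST z → z=23. Stack: []
LOAD_FAST z → push 23. Stack: [23]
RETURN_VALUE → return 23.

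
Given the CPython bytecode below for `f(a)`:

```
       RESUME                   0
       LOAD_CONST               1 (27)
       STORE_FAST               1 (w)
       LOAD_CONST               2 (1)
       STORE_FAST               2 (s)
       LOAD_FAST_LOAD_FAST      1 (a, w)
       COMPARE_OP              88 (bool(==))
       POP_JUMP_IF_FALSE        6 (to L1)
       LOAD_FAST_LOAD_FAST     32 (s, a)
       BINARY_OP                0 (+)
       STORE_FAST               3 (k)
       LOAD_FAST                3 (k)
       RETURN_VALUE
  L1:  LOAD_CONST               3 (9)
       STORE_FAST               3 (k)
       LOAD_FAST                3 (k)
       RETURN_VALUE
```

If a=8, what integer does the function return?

9

LOAD_CONST → push 27. Stack: [27]
STORE_FAST w → w=27. Stack: []
LOAD_CONST → push 1. Stack: [1]
STORE_FAST s → s=1. Stack: []
LOAD_FAST_LOAD_FAST a,w → push 8,27. Stack: [8, 27]
COMPARE_OP bool(==) → 8 vs 27 = False. Stack: [False]
POP_JUMP_IF_FALSE → pop False; jump. Stack: []
LOAD_CONST → push 9. Stack: [9]
STORE_FAST k → k=9. Stack: []
LOAD_FAST k → push 9. Stack: [9]
RETURN_VALUE → return 9.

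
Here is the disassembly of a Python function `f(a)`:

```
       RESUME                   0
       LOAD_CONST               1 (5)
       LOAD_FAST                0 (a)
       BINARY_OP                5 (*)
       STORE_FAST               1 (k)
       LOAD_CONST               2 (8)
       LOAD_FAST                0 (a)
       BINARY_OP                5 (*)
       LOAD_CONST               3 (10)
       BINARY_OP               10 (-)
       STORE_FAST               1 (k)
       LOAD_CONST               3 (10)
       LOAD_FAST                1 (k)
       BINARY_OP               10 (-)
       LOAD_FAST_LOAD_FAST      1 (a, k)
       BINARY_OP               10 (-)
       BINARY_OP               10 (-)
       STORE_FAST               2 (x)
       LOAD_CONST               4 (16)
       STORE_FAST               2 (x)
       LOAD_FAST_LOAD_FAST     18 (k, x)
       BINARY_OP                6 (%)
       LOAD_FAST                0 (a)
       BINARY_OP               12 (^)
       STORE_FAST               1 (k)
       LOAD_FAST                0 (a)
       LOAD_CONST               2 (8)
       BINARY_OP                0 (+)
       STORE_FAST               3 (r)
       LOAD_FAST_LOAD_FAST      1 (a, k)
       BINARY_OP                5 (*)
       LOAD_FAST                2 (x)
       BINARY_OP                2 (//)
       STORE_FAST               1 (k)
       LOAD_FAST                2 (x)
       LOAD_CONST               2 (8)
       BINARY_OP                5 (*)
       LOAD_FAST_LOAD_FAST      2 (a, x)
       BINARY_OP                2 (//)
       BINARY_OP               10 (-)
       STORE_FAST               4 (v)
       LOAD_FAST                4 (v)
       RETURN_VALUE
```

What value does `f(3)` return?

128

LOAD_CONST → push 5. Stack: [5]
LOAD_FAST a → push 3. Stack: [5, 3]
BINARY_OP * → 5 * 3 = 15. Stack: [15]
STORE_FAST k → k=15. Stack: []
LOAD_CONST → push 8. Stack: [8]
LOAD_FAST a → push 3. Stack: [8, 3]
BINARY_OP * → 8 * 3 = 24. Stack: [24]
LOAD_CONST → push 10. Stack: [24, 10]
BINARY_OP - → 24 - 10 = 14. Stack: [14]
STORE_FAST k → k=14. Stack: []
LOAD_CONST → push 10. Stack: [10]
LOAD_FAST k → push 14. Stack: [10, 14]
BINARY_OP - → 10 - 14 = -4. Stack: [-4]
LOAD_FAST_LOAD_FAST a,k → push 3,14. Stack: [-4, 3, 14]
BINARY_OP - → 3 - 14 = -11. Stack: [-4, -11]
BINARY_OP - → -4 - -11 = 7. Stack: [7]
STORE_FAST x → x=7. Stack: []
LOAD_CONST → push 16. Stack: [16]
STORE_FAST x → x=16. Stack: []
LOAD_FAST_LOAD_FAST k,x → push 14,16. Stack: [14, 16]
BINARY_OP % → 14 % 16 = 14. Stack: [14]
LOAD_FAST a → push 3. Stack: [14, 3]
BINARY_OP ^ → 14 ^ 3 = 13. Stack: [13]
STORE_FAST k → k=13. Stack: []
LOAD_FAST a → push 3. Stack: [3]
LOAD_CONST → push 8. Stack: [3, 8]
BINARY_OP + → 3 + 8 = 11. Stack: [11]
STORE_FAST r → r=11. Stack: []
LOAD_FAST_LOAD_FAST a,k → push 3,13. Stack: [3, 13]
BINARY_OP * → 3 * 13 = 39. Stack: [39]
LOAD_FAST x → push 16. Stack: [39, 16]
BINARY_OP // → 39 // 16 = 2. Stack: [2]
STORE_FAST k → k=2. Stack: []
LOAD_FAST x → push 16. Stack: [16]
LOAD_CONST → push 8. Stack: [16, 8]
BINARY_OP * → 16 * 8 = 128. Stack: [128]
LOAD_FAST_LOAD_FAST a,x → push 3,16. Stack: [128, 3, 16]
BINARY_OP // → 3 // 16 = 0. Stack: [128, 0]
BINARY_OP - → 128 - 0 = 128. Stack: [128]
STORE_FAST v → v=128. Stack: []
LOAD_FAST v → push 128. Stack: [128]
RETURN_VALUE → return 128.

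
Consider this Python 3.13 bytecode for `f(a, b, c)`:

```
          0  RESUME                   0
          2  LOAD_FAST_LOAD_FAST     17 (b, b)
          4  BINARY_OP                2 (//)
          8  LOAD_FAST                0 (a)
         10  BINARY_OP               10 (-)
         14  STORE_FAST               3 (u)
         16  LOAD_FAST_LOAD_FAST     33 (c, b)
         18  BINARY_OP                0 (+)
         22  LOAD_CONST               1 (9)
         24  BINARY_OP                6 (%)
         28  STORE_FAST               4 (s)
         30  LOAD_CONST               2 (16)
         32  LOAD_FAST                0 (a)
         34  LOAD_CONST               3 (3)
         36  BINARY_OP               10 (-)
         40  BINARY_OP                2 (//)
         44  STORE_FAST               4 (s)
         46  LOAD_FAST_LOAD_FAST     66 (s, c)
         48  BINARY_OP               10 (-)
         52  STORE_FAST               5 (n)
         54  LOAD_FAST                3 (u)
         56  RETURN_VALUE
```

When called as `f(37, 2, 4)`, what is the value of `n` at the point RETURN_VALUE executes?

LOAD_FAST_LOAD_FAST b,b → push 2,2. Stack: [2, 2]
BINARY_OP // → 2 // 2 = 1. Stack: [1]
LOAD_FAST a → push 37. Stack: [1, 37]
BINARY_OP - → 1 - 37 = -36. Stack: [-36]
STORE_FAST u → u=-36. Stack: []
LOAD_FAST_LOAD_FAST c,b → push 4,2. Stack: [4, 2]
BINARY_OP + → 4 + 2 = 6. Stack: [6]
LOAD_CONST → push 9. Stack: [6, 9]
BINARY_OP % → 6 % 9 = 6. Stack: [6]
STORE_FAST s → s=6. Stack: []
LOAD_CONST → push 16. Stack: [16]
LOAD_FAST a → push 37. Stack: [16, 37]
LOAD_CONST → push 3. Stack: [16, 37, 3]
BINARY_OP - → 37 - 3 = 34. Stack: [16, 34]
BINARY_OP // → 16 // 34 = 0. Stack: [0]
STORE_FAST s → s=0. Stack: []
LOAD_FAST_LOAD_FAST s,c → push 0,4. Stack: [0, 4]
BINARY_OP - → 0 - 4 = -4. Stack: [-4]
STORE_FAST n → n=-4. Stack: []
LOAD_FAST u → push -36. Stack: [-36]
RETURN_VALUE → return -36.

-4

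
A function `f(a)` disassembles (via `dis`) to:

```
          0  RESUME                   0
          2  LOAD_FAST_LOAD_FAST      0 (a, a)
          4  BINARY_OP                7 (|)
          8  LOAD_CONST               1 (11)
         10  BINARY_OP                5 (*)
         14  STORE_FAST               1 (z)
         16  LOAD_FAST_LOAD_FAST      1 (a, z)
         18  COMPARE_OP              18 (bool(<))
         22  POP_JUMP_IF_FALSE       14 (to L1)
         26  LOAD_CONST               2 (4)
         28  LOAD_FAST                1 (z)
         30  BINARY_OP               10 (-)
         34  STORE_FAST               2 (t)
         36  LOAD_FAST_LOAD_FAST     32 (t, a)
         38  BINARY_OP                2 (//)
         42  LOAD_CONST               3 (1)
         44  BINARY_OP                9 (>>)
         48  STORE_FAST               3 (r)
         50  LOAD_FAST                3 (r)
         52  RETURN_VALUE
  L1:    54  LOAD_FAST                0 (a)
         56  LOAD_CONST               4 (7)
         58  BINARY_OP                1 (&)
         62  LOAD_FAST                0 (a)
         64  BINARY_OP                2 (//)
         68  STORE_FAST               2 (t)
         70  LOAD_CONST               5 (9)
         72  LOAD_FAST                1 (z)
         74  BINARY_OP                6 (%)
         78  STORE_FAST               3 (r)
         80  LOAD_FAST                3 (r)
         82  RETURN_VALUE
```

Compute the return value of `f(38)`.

LOAD_FAST_LOAD_FAST a,a → push 38,38. Stack: [38, 38]
BINARY_OP | → 38 | 38 = 38. Stack: [38]
LOAD_CONST → push 11. Stack: [38, 11]
BINARY_OP * → 38 * 11 = 418. Stack: [418]
STORE_FAST z → z=418. Stack: []
LOAD_FAST_LOAD_FAST a,z → push 38,418. Stack: [38, 418]
COMPARE_OP bool(<) → 38 vs 418 = True. Stack: [True]
POP_JUMP_IF_FALSE → pop True; no jump. Stack: []
LOAD_CONST → push 4. Stack: [4]
LOAD_FAST z → push 418. Stack: [4, 418]
BINARY_OP - → 4 - 418 = -414. Stack: [-414]
STORE_FAST t → t=-414. Stack: []
LOAD_FAST_LOAD_FAST t,a → push -414,38. Stack: [-414, 38]
BINARY_OP // → -414 // 38 = -11. Stack: [-11]
LOAD_CONST → push 1. Stack: [-11, 1]
BINARY_OP >> → -11 >> 1 = -6. Stack: [-6]
STORE_FAST r → r=-6. Stack: []
LOAD_FAST r → push -6. Stack: [-6]
RETURN_VALUE → return -6.

-6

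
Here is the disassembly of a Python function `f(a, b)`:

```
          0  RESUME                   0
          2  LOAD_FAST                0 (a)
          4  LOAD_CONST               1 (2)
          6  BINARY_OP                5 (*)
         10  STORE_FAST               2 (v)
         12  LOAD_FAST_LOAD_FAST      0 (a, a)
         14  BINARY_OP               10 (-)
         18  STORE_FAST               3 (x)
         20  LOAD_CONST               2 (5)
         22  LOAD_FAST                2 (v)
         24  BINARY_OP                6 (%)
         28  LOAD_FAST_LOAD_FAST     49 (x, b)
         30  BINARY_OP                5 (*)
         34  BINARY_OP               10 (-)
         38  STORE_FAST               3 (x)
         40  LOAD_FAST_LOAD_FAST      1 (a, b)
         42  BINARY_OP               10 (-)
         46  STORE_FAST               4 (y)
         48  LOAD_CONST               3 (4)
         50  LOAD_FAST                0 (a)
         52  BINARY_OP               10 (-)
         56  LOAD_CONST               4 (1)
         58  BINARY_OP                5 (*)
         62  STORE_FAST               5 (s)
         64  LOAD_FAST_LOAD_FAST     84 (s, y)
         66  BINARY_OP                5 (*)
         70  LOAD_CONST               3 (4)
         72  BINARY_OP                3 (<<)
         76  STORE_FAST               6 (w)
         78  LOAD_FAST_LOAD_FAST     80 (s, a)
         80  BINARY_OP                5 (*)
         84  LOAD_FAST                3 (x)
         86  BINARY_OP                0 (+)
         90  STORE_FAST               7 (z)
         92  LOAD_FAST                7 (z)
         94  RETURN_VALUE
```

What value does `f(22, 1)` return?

-391

LOAD_FAST a → push 22. Stack: [22]
LOAD_CONST → push 2. Stack: [22, 2]
BINARY_OP * → 22 * 2 = 44. Stack: [44]
STORE_FAST v → v=44. Stack: []
LOAD_FAST_LOAD_FAST a,a → push 22,22. Stack: [22, 22]
BINARY_OP - → 22 - 22 = 0. Stack: [0]
STORE_FAST x → x=0. Stack: []
LOAD_CONST → push 5. Stack: [5]
LOAD_FAST v → push 44. Stack: [5, 44]
BINARY_OP % → 5 % 44 = 5. Stack: [5]
LOAD_FAST_LOAD_FAST x,b → push 0,1. Stack: [5, 0, 1]
BINARY_OP * → 0 * 1 = 0. Stack: [5, 0]
BINARY_OP - → 5 - 0 = 5. Stack: [5]
STORE_FAST x → x=5. Stack: []
LOAD_FAST_LOAD_FAST a,b → push 22,1. Stack: [22, 1]
BINARY_OP - → 22 - 1 = 21. Stack: [21]
STORE_FAST y → y=21. Stack: []
LOAD_CONST → push 4. Stack: [4]
LOAD_FAST a → push 22. Stack: [4, 22]
BINARY_OP - → 4 - 22 = -18. Stack: [-18]
LOAD_CONST → push 1. Stack: [-18, 1]
BINARY_OP * → -18 * 1 = -18. Stack: [-18]
STORE_FAST s → s=-18. Stack: []
LOAD_FAST_LOAD_FAST s,y → push -18,21. Stack: [-18, 21]
BINARY_OP * → -18 * 21 = -378. Stack: [-378]
LOAD_CONST → push 4. Stack: [-378, 4]
BINARY_OP << → -378 << 4 = -6048. Stack: [-6048]
STORE_FAST w → w=-6048. Stack: []
LOAD_FAST_LOAD_FAST s,a → push -18,22. Stack: [-18, 22]
BINARY_OP * → -18 * 22 = -396. Stack: [-396]
LOAD_FAST x → push 5. Stack: [-396, 5]
BINARY_OP + → -396 + 5 = -391. Stack: [-391]
STORE_FAST z → z=-391. Stack: []
LOAD_FAST z → push -391. Stack: [-391]
RETURN_VALUE → return -391.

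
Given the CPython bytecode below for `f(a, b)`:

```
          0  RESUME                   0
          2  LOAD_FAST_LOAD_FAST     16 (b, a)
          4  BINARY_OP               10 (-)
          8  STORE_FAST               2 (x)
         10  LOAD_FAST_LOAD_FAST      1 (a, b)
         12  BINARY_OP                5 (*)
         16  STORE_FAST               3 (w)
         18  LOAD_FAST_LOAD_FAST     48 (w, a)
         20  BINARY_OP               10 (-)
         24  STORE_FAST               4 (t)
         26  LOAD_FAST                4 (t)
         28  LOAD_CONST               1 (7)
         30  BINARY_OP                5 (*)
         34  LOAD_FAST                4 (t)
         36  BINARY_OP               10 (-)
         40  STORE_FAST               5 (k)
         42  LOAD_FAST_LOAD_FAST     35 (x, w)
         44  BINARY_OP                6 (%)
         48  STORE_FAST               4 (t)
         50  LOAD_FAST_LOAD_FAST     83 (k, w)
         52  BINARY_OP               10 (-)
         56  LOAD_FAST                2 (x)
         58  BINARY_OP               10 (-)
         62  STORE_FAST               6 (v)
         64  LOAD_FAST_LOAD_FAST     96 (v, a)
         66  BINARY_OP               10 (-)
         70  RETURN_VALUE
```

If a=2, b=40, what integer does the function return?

348

LOAD_FAST_LOAD_FAST b,a → push 40,2. Stack: [40, 2]
BINARY_OP - → 40 - 2 = 38. Stack: [38]
STORE_FAST x → x=38. Stack: []
LOAD_FAST_LOAD_FAST a,b → push 2,40. Stack: [2, 40]
BINARY_OP * → 2 * 40 = 80. Stack: [80]
STORE_FAST w → w=80. Stack: []
LOAD_FAST_LOAD_FAST w,a → push 80,2. Stack: [80, 2]
BINARY_OP - → 80 - 2 = 78. Stack: [78]
STORE_FAST t → t=78. Stack: []
LOAD_FAST t → push 78. Stack: [78]
LOAD_CONST → push 7. Stack: [78, 7]
BINARY_OP * → 78 * 7 = 546. Stack: [546]
LOAD_FAST t → push 78. Stack: [546, 78]
BINARY_OP - → 546 - 78 = 468. Stack: [468]
STORE_FAST k → k=468. Stack: []
LOAD_FAST_LOAD_FAST x,w → push 38,80. Stack: [38, 80]
BINARY_OP % → 38 % 80 = 38. Stack: [38]
STORE_FAST t → t=38. Stack: []
LOAD_FAST_LOAD_FAST k,w → push 468,80. Stack: [468, 80]
BINARY_OP - → 468 - 80 = 388. Stack: [388]
LOAD_FAST x → push 38. Stack: [388, 38]
BINARY_OP - → 388 - 38 = 350. Stack: [350]
STORE_FAST v → v=350. Stack: []
LOAD_FAST_LOAD_FAST v,a → push 350,2. Stack: [350, 2]
BINARY_OP - → 350 - 2 = 348. Stack: [348]
RETURN_VALUE → return 348.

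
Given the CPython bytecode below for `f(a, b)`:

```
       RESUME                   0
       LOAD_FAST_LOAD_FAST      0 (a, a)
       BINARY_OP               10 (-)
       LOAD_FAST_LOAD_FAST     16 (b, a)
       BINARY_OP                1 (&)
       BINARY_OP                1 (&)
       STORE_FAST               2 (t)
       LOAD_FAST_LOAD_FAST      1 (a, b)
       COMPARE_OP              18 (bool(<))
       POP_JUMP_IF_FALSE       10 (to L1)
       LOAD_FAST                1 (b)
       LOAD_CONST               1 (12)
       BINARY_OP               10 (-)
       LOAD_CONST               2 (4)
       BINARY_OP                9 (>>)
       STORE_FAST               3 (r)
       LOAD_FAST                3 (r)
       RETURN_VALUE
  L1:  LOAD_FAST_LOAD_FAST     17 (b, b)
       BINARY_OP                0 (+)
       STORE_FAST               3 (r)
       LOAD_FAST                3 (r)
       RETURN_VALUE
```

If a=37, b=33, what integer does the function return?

LOAD_FAST_LOAD_FAST a,a → push 37,37. Stack: [37, 37]
BINARY_OP - → 37 - 37 = 0. Stack: [0]
LOAD_FAST_LOAD_FAST b,a → push 33,37. Stack: [0, 33, 37]
BINARY_OP & → 33 & 37 = 33. Stack: [0, 33]
BINARY_OP & → 0 & 33 = 0. Stack: [0]
STORE_FAST t → t=0. Stack: []
LOAD_FAST_LOAD_FAST a,b → push 37,33. Stack: [37, 33]
COMPARE_OP bool(<) → 37 vs 33 = False. Stack: [False]
POP_JUMP_IF_FALSE → pop False; jump. Stack: []
LOAD_FAST_LOAD_FAST b,b → push 33,33. Stack: [33, 33]
BINARY_OP + → 33 + 33 = 66. Stack: [66]
STORE_FAST r → r=66. Stack: []
LOAD_FAST r → push 66. Stack: [66]
RETURN_VALUE → return 66.

66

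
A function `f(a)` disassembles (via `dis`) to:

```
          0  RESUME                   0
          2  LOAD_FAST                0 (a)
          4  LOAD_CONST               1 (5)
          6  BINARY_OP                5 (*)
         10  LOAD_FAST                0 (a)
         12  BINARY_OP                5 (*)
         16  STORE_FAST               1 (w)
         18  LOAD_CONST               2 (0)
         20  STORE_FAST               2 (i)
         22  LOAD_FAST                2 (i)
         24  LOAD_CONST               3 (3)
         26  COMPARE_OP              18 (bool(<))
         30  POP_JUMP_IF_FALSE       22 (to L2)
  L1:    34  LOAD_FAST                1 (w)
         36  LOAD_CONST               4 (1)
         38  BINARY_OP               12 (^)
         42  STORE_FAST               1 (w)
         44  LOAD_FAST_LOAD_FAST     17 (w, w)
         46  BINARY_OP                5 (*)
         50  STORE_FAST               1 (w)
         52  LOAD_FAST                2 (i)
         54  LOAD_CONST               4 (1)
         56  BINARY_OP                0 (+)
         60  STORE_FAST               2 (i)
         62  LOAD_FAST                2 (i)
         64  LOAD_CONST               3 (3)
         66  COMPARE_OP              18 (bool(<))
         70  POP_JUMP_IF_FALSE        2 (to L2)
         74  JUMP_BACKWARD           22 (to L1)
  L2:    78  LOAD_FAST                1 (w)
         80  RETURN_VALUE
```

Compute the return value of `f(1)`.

82944

LOAD_FAST a → push 1. Stack: [1]
LOAD_CONST → push 5. Stack: [1, 5]
BINARY_OP * → 1 * 5 = 5. Stack: [5]
LOAD_FAST a → push 1. Stack: [5, 1]
BINARY_OP * → 5 * 1 = 5. Stack: [5]
STORE_FAST w → w=5. Stack: []
LOAD_CONST → push 0. Stack: [0]
STORE_FAST i → i=0. Stack: []
LOAD_FAST i → push 0. Stack: [0]
LOAD_CONST → push 3. Stack: [0, 3]
COMPARE_OP bool(<) → 0 vs 3 = True. Stack: [True]
POP_JUMP_IF_FALSE → pop True; no jump. Stack: []
LOAD_FAST w → push 5. Stack: [5]
LOAD_CONST → push 1. Stack: [5, 1]
BINARY_OP ^ → 5 ^ 1 = 4. Stack: [4]
STORE_FAST w → w=4. Stack: []
LOAD_FAST_LOAD_FAST w,w → push 4,4. Stack: [4, 4]
BINARY_OP * → 4 * 4 = 16. Stack: [16]
STORE_FAST w → w=16. Stack: []
LOAD_FAST i → push 0. Stack: [0]
LOAD_CONST → push 1. Stack: [0, 1]
BINARY_OP + → 0 + 1 = 1. Stack: [1]
STORE_FAST i → i=1. Stack: []
LOAD_FAST i → push 1. Stack: [1]
LOAD_CONST → push 3. Stack: [1, 3]
COMPARE_OP bool(<) → 1 vs 3 = True. Stack: [True]
POP_JUMP_IF_FALSE → pop True; no jump. Stack: []
LOAD_FAST w → push 16. Stack: [16]
LOAD_CONST → push 1. Stack: [16, 1]
BINARY_OP ^ → 16 ^ 1 = 17. Stack: [17]
STORE_FAST w → w=17. Stack: []
LOAD_FAST_LOAD_FAST w,w → push 17,17. Stack: [17, 17]
BINARY_OP * → 17 * 17 = 289. Stack: [289]
STORE_FAST w → w=289. Stack: []
LOAD_FAST i → push 1. Stack: [1]
LOAD_CONST → push 1. Stack: [1, 1]
BINARY_OP + → 1 + 1 = 2. Stack: [2]
STORE_FAST i → i=2. Stack: []
LOAD_FAST i → push 2. Stack: [2]
LOAD_CONST → push 3. Stack: [2, 3]
COMPARE_OP bool(<) → 2 vs 3 = True. Stack: [True]
POP_JUMP_IF_FALSE → pop True; no jump. Stack: []
LOAD_FAST w → push 289. Stack: [289]
LOAD_CONST → push 1. Stack: [289, 1]
BINARY_OP ^ → 289 ^ 1 = 288. Stack: [288]
STORE_FAST w → w=288. Stack: []
LOAD_FAST_LOAD_FAST w,w → push 288,288. Stack: [288, 288]
BINARY_OP * → 288 * 288 = 82944. Stack: [82944]
STORE_FAST w → w=82944. Stack: []
LOAD_FAST i → push 2. Stack: [2]
LOAD_CONST → push 1. Stack: [2, 1]
BINARY_OP + → 2 + 1 = 3. Stack: [3]
STORE_FAST i → i=3. Stack: []
LOAD_FAST i → push 3. Stack: [3]
LOAD_CONST → push 3. Stack: [3, 3]
COMPARE_OP bool(<) → 3 vs 3 = False. Stack: [False]
POP_JUMP_IF_FALSE → pop False; jump. Stack: []
LOAD_FAST w → push 82944. Stack: [82944]
RETURN_VALUE → return 82944.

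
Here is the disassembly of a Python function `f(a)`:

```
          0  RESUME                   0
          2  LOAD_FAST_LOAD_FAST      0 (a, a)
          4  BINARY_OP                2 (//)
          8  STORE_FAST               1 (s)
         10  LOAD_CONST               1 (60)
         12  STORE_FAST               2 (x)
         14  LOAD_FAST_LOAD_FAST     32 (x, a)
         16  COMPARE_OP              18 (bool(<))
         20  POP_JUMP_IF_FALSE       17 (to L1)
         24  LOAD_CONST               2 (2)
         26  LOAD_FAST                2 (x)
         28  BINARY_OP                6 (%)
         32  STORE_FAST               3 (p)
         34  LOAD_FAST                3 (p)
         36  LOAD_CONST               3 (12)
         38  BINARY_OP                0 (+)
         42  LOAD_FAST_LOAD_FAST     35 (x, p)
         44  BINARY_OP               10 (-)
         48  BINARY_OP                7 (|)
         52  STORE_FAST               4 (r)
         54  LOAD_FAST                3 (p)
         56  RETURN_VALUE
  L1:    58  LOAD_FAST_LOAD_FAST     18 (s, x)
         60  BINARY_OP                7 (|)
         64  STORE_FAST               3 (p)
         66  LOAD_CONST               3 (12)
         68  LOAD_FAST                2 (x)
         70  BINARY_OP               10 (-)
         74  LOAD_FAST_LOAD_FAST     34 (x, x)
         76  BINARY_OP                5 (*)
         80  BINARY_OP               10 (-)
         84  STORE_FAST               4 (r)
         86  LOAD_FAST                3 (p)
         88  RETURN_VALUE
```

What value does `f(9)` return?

LOAD_FAST_LOAD_FAST a,a → push 9,9. Stack: [9, 9]
BINARY_OP // → 9 // 9 = 1. Stack: [1]
STORE_FAST s → s=1. Stack: []
LOAD_CONST → push 60. Stack: [60]
STORE_FAST x → x=60. Stack: []
LOAD_FAST_LOAD_FAST x,a → push 60,9. Stack: [60, 9]
COMPARE_OP bool(<) → 60 vs 9 = False. Stack: [False]
POP_JUMP_IF_FALSE → pop False; jump. Stack: []
LOAD_FAST_LOAD_FAST s,x → push 1,60. Stack: [1, 60]
BINARY_OP | → 1 | 60 = 61. Stack: [61]
STORE_FAST p → p=61. Stack: []
LOAD_CONST → push 12. Stack: [12]
LOAD_FAST x → push 60. Stack: [12, 60]
BINARY_OP - → 12 - 60 = -48. Stack: [-48]
LOAD_FAST_LOAD_FAST x,x → push 60,60. Stack: [-48, 60, 60]
BINARY_OP * → 60 * 60 = 3600. Stack: [-48, 3600]
BINARY_OP - → -48 - 3600 = -3648. Stack: [-3648]
STORE_FAST r → r=-3648. Stack: []
LOAD_FAST p → push 61. Stack: [61]
RETURN_VALUE → return 61.

61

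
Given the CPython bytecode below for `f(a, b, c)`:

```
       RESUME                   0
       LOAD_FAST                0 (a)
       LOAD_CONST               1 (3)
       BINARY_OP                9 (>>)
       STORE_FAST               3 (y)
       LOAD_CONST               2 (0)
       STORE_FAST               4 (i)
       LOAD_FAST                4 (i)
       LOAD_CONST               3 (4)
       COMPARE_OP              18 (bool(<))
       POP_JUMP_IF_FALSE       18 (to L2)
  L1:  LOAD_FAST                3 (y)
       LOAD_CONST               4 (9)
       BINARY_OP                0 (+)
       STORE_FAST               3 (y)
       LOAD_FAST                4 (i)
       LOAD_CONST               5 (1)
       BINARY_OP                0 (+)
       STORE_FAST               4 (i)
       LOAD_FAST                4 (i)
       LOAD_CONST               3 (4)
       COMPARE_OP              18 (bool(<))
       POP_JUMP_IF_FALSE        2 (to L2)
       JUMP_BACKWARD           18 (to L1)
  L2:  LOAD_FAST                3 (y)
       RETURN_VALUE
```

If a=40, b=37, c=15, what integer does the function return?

LOAD_FAST a → push 40. Stack: [40]
LOAD_CONST → push 3. Stack: [40, 3]
BINARY_OP >> → 40 >> 3 = 5. Stack: [5]
STORE_FAST y → y=5. Stack: []
LOAD_CONST → push 0. Stack: [0]
STORE_FAST i → i=0. Stack: []
LOAD_FAST i → push 0. Stack: [0]
LOAD_CONST → push 4. Stack: [0, 4]
COMPARE_OP bool(<) → 0 vs 4 = True. Stack: [True]
POP_JUMP_IF_FALSE → pop True; no jump. Stack: []
LOAD_FAST y → push 5. Stack: [5]
LOAD_CONST → push 9. Stack: [5, 9]
BINARY_OP + → 5 + 9 = 14. Stack: [14]
STORE_FAST y → y=14. Stack: []
LOAD_FAST i → push 0. Stack: [0]
LOAD_CONST → push 1. Stack: [0, 1]
BINARY_OP + → 0 + 1 = 1. Stack: [1]
STORE_FAST i → i=1. Stack: []
LOAD_FAST i → push 1. Stack: [1]
LOAD_CONST → push 4. Stack: [1, 4]
COMPARE_OP bool(<) → 1 vs 4 = True. Stack: [True]
POP_JUMP_IF_FALSE → pop True; no jump. Stack: []
LOAD_FAST y → push 14. Stack: [14]
LOAD_CONST → push 9. Stack: [14, 9]
BINARY_OP + → 14 + 9 = 23. Stack: [23]
STORE_FAST y → y=23. Stack: []
LOAD_FAST i → push 1. Stack: [1]
LOAD_CONST → push 1. Stack: [1, 1]
BINARY_OP + → 1 + 1 = 2. Stack: [2]
STORE_FAST i → i=2. Stack: []
LOAD_FAST i → push 2. Stack: [2]
LOAD_CONST → push 4. Stack: [2, 4]
COMPARE_OP bool(<) → 2 vs 4 = True. Stack: [True]
POP_JUMP_IF_FALSE → pop True; no jump. Stack: []
LOAD_FAST y → push 23. Stack: [23]
LOAD_CONST → push 9. Stack: [23, 9]
BINARY_OP + → 23 + 9 = 32. Stack: [32]
STORE_FAST y → y=32. Stack: []
LOAD_FAST i → push 2. Stack: [2]
LOAD_CONST → push 1. Stack: [2, 1]
BINARY_OP + → 2 + 1 = 3. Stack: [3]
STORE_FAST i → i=3. Stack: []
LOAD_FAST i → push 3. Stack: [3]
LOAD_CONST → push 4. Stack: [3, 4]
COMPARE_OP bool(<) → 3 vs 4 = True. Stack: [True]
POP_JUMP_IF_FALSE → pop True; no jump. Stack: []
LOAD_FAST y → push 32. Stack: [32]
LOAD_CONST → push 9. Stack: [32, 9]
BINARY_OP + → 32 + 9 = 41. Stack: [41]
STORE_FAST y → y=41. Stack: []
LOAD_FAST i → push 3. Stack: [3]
LOAD_CONST → push 1. Stack: [3, 1]
BINARY_OP + → 3 + 1 = 4. Stack: [4]
STORE_FAST i → i=4. Stack: []
LOAD_FAST i → push 4. Stack: [4]
LOAD_CONST → push 4. Stack: [4, 4]
COMPARE_OP bool(<) → 4 vs 4 = False. Stack: [False]
POP_JUMP_IF_FALSE → pop False; jump. Stack: []
LOAD_FAST y → push 41. Stack: [41]
RETURN_VALUE → return 41.

41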